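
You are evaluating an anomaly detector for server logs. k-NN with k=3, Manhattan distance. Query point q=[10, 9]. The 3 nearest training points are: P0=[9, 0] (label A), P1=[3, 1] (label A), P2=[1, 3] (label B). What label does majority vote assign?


d(q,P0) = 10  (label A)
d(q,P1) = 15  (label A)
d(q,P2) = 15  (label B)
Votes: A=2, B=1
Majority → A

A


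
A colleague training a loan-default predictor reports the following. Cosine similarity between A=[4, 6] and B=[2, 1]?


A·B = 4·2 + 6·1 = 14
‖A‖ = √52 = 7.2111, ‖B‖ = √5 = 2.2361
cos = 14/(√52·√5) = 14/√260 = 0.8682

0.8682


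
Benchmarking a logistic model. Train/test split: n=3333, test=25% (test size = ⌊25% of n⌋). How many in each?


Test = ⌊3333·25/100⌋ = 833
Train = 3333 - 833 = 2500

Train: 2500, Test: 833


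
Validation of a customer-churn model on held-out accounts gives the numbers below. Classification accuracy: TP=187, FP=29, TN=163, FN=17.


Accuracy = (TP+TN)/(TP+TN+FP+FN)
= (187+163)/(396)
= 350/396 = 88.38%

88.38%


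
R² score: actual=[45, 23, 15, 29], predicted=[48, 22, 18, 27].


ȳ = 28
SS_res = Σ(y-ŷ)² = 23
SS_tot = Σ(y-ȳ)² = 484
R² = 1 - SS_res/SS_tot = 1 - 0.0475 = 0.9525

0.9525


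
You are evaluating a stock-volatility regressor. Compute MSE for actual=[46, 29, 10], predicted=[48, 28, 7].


Squared errors: (46-48)²=4, (29-28)²=1, (10-7)²=9
Sum = 14
MSE = 14/3 = 14/3

14/3


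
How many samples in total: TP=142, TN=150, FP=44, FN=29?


Total = TP + TN + FP + FN
= 142 + 150 + 44 + 29
= 365
(Predicted positive: 186, predicted negative: 179)

365


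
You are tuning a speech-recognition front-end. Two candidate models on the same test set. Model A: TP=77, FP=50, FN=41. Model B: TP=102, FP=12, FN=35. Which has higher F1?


Model A: P=77/127=0.6063, R=77/118=0.6525, F1=2PR/(P+R)=2TP/(2TP+FP+FN)=154/245=0.6286
Model B: P=102/114=0.8947, R=102/137=0.7445, F1=2PR/(P+R)=2TP/(2TP+FP+FN)=204/251=0.8127
0.6286 < 0.8127 → Model B

Model B


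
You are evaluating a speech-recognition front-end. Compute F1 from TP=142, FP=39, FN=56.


Precision = 142/181 = 0.7845
Recall = 142/198 = 0.7172
F1 = 2·P·R/(P+R) = 2·TP/(2·TP+FP+FN) = 284/(284+39+56) = 284/379 = 0.7493

0.7493


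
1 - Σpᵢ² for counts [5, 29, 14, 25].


Probabilities: [5/73, 29/73, 14/73, 25/73] ≈ [0.0685, 0.3973, 0.1918, 0.3425]
Σpᵢ² = (25 + 841 + 196 + 625)/73² = 1687/5329
Gini = 1 - Σpᵢ² = 1 - 1687/5329 = 0.6834

0.6834


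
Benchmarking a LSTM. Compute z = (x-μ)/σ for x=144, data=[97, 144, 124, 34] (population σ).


μ = 99.75, σ = 41.4631
z = (144 - 99.75)/41.4631 = 1.0672

1.0672


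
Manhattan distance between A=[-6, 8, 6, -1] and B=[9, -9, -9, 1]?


d = |-6-9| + |8+ 9| + |6+ 9| + |-1-1|
  = 15 + 17 + 15 + 2
  = 49

49


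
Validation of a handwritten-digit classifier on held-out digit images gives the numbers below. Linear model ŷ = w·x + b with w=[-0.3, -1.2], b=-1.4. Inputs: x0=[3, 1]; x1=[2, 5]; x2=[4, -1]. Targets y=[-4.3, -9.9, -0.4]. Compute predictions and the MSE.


ŷ0 = (-0.3)·(3) + (-1.2)·(1) - 1.4 = -3.5
ŷ1 = (-0.3)·(2) + (-1.2)·(5) - 1.4 = -8.0
ŷ2 = (-0.3)·(4) + (-1.2)·(-1) - 1.4 = -1.4
errors² = [0.64, 3.61, 1.0]
MSE = 5.2500/3 = 1.75

1.75


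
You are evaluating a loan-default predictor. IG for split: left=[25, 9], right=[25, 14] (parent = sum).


Parent = [50, 23], H_parent = 0.8989
H_left = 0.8338 (n=34), H_right = 0.9418 (n=39)
H_children = (34/73)·0.8338 + (39/73)·0.9418 = 0.8915
IG = 0.8989 - 0.8915 = 0.0074

0.0074


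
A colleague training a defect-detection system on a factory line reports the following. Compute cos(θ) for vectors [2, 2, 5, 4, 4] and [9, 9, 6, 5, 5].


A·B = 2·9 + 2·9 + 5·6 + 4·5 + 4·5 = 106
‖A‖ = √65 = 8.0623, ‖B‖ = √248 = 15.748
cos = 106/(√65·√248) = 106/√16120 = 0.8349

0.8349


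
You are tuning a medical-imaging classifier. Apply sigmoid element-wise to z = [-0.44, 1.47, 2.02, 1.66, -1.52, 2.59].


σ(-0.44) = 1/(1+e^0.44) = 0.3917
σ(1.47) = 1/(1+e^-1.47) = 0.8131
σ(2.02) = 1/(1+e^-2.02) = 0.8829
σ(1.66) = 1/(1+e^-1.66) = 0.8402
σ(-1.52) = 1/(1+e^1.52) = 0.1795
σ(2.59) = 1/(1+e^-2.59) = 0.9302
result = [0.3917, 0.8131, 0.8829, 0.8402, 0.1795, 0.9302]

[0.3917, 0.8131, 0.8829, 0.8402, 0.1795, 0.9302]


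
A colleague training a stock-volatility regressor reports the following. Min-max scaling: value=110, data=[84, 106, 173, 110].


min=84, max=173
(110-84)/(173-84) = 26/89 = 0.2921

0.2921


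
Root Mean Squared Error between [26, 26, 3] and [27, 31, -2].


MSE = 51/3 = 17
RMSE = √(51/3) = 4.1231

4.1231


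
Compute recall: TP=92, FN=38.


Recall = TP/(TP+FN)
= 92/(92+38)
= 92/130 = 70.77%

70.77%


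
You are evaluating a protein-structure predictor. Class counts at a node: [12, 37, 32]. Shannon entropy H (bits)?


Probabilities: [12/81, 37/81, 32/81] ≈ [0.1481, 0.4568, 0.3951]
H = -((12/81)·log₂(12/81) + (37/81)·log₂(37/81) + (32/81)·log₂(32/81))
  = 1.4538 bits

1.4538 bits


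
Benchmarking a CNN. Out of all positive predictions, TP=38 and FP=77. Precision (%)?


Precision = TP/(TP+FP)
= 38/(38+77)
= 38/115 = 33.04%

33.04%


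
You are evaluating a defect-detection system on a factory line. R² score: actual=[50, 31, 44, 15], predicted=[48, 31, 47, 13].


ȳ = 35
SS_res = Σ(y-ŷ)² = 17
SS_tot = Σ(y-ȳ)² = 722
R² = 1 - SS_res/SS_tot = 1 - 0.0235 = 0.9765

0.9765


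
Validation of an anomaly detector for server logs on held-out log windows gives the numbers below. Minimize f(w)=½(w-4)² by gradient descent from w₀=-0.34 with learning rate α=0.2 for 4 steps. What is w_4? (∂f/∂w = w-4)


step 1: grad = -0.34-4 = -4.34; w = -0.34 - 0.2·(-4.34) = 0.528
step 2: grad = 0.528-4 = -3.472; w = 0.528 - 0.2·(-3.472) = 1.2224
step 3: grad = 1.2224-4 = -2.7776; w = 1.2224 - 0.2·(-2.7776) = 1.77792
step 4: grad = 1.77792-4 = -2.22208; w = 1.77792 - 0.2·(-2.22208) = 2.222336

2.222336


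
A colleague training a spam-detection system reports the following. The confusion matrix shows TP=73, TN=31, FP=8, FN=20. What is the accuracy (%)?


Accuracy = (TP+TN)/(TP+TN+FP+FN)
= (73+31)/(132)
= 104/132 = 78.79%

78.79%


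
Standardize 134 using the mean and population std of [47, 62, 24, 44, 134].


μ = 62.2, σ = 37.8861
z = (134 - 62.2)/37.8861 = 1.8952

1.8952


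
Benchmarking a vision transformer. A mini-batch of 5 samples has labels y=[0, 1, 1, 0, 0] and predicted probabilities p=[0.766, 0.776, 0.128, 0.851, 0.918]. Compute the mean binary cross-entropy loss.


L[0] = -ln(1-0.766) = -ln(0.234) = 1.4524
L[1] = -ln(0.776) = 0.2536
L[2] = -ln(0.128) = 2.0557
L[3] = -ln(1-0.851) = -ln(0.149) = 1.9038
L[4] = -ln(1-0.918) = -ln(0.082) = 2.501
mean = (1.4524 + 0.2536 + 2.0557 + 1.9038 + 2.501)/5 = 1.6333

1.6333


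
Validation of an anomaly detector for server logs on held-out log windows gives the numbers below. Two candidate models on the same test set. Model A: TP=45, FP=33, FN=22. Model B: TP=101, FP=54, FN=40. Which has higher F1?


Model A: P=45/78=0.5769, R=45/67=0.6716, F1=2PR/(P+R)=2TP/(2TP+FP+FN)=90/145=0.6207
Model B: P=101/155=0.6516, R=101/141=0.7163, F1=2PR/(P+R)=2TP/(2TP+FP+FN)=202/296=0.6824
0.6207 < 0.6824 → Model B

Model B


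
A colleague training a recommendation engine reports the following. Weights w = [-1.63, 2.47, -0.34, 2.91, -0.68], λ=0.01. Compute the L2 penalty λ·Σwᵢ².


‖w‖₂² = (-1.63)² + (2.47)² + (-0.34)² + (2.91)² + (-0.68)²
     = 2.6569 + 6.1009 + 0.1156 + 8.4681 + 0.4624
     = 17.8039
λ·‖w‖₂² = 0.01·17.8039 = 0.178039

0.178039


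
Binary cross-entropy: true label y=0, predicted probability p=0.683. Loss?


BCE = -[y·ln(p) + (1-y)·ln(1-p)]
= -0 - 1·ln(1-0.683)
= -ln(0.317) = 1.1489

1.1489


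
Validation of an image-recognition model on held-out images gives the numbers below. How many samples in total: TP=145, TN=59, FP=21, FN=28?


Total = TP + TN + FP + FN
= 145 + 59 + 21 + 28
= 253
(Predicted positive: 166, predicted negative: 87)

253


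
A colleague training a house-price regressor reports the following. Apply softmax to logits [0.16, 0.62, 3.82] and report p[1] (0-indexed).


Exponentials: e^0.16=1.1735, e^0.62=1.8589, e^3.82=45.6042
Sum = 48.6366
Softmax = [0.0241, 0.0382, 0.9377]
p[1] = 1.8589/48.6366 = 0.0382

0.0382


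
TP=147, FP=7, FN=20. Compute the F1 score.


Precision = 147/154 = 0.9545
Recall = 147/167 = 0.8802
F1 = 2·P·R/(P+R) = 2·TP/(2·TP+FP+FN) = 294/(294+7+20) = 294/321 = 0.9159

0.9159


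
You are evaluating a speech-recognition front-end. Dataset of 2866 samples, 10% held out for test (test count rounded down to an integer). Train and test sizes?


Test = ⌊2866·10/100⌋ = 286
Train = 2866 - 286 = 2580

Train: 2580, Test: 286


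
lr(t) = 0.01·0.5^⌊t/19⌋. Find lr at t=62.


n_drops = ⌊62/19⌋ = 3
lr = 0.01·0.5^3 = 0.01·0.125 = 0.00125

0.00125


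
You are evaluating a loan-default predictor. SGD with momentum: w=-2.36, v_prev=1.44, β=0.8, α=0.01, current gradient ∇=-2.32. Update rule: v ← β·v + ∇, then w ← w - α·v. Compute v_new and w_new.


v_new = 0.8·1.44 - 2.32 = 1.152 - 2.32 = -1.168
w_new = -2.36 - 0.01·-1.168 = -2.36 + 0.01168 = -2.34832

v_new=-1.168, w_new=-2.34832


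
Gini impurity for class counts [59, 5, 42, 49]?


Probabilities: [59/155, 5/155, 42/155, 49/155] ≈ [0.3806, 0.0323, 0.271, 0.3161]
Σpᵢ² = (3481 + 25 + 1764 + 2401)/155² = 7671/24025
Gini = 1 - Σpᵢ² = 1 - 7671/24025 = 0.6807

0.6807


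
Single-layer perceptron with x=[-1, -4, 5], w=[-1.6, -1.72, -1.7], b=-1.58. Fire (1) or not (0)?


z = (-1)·(-1.6) + (-4)·(-1.72) + (5)·(-1.7) - 1.58
  = -1.6
step(z) = 0 (z<0)

0


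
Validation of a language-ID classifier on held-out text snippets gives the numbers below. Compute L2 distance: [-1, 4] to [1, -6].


d = √((-1-1)² + (4+ 6)²)
  = √(4 + 100)
  = √104 = 10.198

10.198


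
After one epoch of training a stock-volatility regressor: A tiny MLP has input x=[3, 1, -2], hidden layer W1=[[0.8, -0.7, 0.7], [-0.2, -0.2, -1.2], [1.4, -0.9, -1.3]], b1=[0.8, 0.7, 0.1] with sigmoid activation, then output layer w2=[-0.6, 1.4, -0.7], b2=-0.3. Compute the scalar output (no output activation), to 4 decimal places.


z1[0] = (0.8)·(3) + (-0.7)·(1) + (0.7)·(-2) + 0.8 = 1.1
z1[1] = (-0.2)·(3) + (-0.2)·(1) + (-1.2)·(-2) + 0.7 = 2.3
z1[2] = (1.4)·(3) + (-0.9)·(1) + (-1.3)·(-2) + 0.1 = 6.0
h = sigmoid(z1) = [0.7503, 0.9089, 0.9975]
output = (-0.6)·(0.7503) + (1.4)·(0.9089) + (-0.7)·(0.9975) - 0.3 = -0.176

-0.176


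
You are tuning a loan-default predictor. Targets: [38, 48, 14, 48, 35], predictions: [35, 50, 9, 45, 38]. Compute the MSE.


Squared errors: (38-35)²=9, (48-50)²=4, (14-9)²=25, (48-45)²=9, (35-38)²=9
Sum = 56
MSE = 56/5 = 56/5

56/5


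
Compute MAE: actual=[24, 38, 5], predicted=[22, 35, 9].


Absolute errors: |24-22|=2, |38-35|=3, |5-9|=4
Sum = 9
MAE = 9/3 = 3

3


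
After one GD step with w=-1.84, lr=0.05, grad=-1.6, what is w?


w_new = w - α·∇
= -1.84 - 0.05·-1.6
= -1.84 + 0.08
= -1.76

-1.76


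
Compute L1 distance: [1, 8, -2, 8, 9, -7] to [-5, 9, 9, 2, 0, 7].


d = |1+ 5| + |8-9| + |-2-9| + |8-2| + |9-0| + |-7-7|
  = 6 + 1 + 11 + 6 + 9 + 14
  = 47

47


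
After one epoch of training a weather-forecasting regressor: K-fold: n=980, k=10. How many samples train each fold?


Fold size = 980/10 = 98
Training per fold = 980 - 98 = 882

882


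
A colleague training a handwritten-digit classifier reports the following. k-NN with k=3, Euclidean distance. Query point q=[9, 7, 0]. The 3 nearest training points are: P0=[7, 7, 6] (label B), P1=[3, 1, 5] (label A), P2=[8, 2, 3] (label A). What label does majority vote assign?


d(q,P0) = 6.3246  (label B)
d(q,P1) = 9.8489  (label A)
d(q,P2) = 5.9161  (label A)
Votes: A=2, B=1
Majority → A

A


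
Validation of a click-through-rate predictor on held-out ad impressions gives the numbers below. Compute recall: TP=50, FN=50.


Recall = TP/(TP+FN)
= 50/(50+50)
= 50/100 = 50.0%

50.0%


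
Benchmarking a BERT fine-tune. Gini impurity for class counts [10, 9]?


Probabilities: [10/19, 9/19] ≈ [0.5263, 0.4737]
Σpᵢ² = (100 + 81)/19² = 181/361
Gini = 1 - Σpᵢ² = 1 - 181/361 = 0.4986

0.4986


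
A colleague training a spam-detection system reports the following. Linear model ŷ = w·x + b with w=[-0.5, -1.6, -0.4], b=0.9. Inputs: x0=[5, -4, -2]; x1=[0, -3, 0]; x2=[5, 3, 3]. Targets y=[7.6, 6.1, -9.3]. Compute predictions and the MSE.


ŷ0 = (-0.5)·(5) + (-1.6)·(-4) + (-0.4)·(-2) + 0.9 = 5.6
ŷ1 = (-0.5)·(0) + (-1.6)·(-3) + (-0.4)·(0) + 0.9 = 5.7
ŷ2 = (-0.5)·(5) + (-1.6)·(3) + (-0.4)·(3) + 0.9 = -7.6
errors² = [4.0, 0.16, 2.89]
MSE = 7.0500/3 = 2.35

2.35


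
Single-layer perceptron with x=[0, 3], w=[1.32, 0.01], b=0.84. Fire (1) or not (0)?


z = (0)·(1.32) + (3)·(0.01) + 0.84
  = 0.87
step(z) = 1 (z≥0)

1


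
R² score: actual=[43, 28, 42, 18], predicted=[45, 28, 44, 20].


ȳ = 32.75
SS_res = Σ(y-ŷ)² = 12
SS_tot = Σ(y-ȳ)² = 430.75
R² = 1 - SS_res/SS_tot = 1 - 0.0279 = 0.9721

0.9721


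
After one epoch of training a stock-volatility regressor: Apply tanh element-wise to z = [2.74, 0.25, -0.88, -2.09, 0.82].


tanh(2.74) = 0.9917
tanh(0.25) = 0.2449
tanh(-0.88) = -0.7064
tanh(-2.09) = -0.9699
tanh(0.82) = 0.6751
result = [0.9917, 0.2449, -0.7064, -0.9699, 0.6751]

[0.9917, 0.2449, -0.7064, -0.9699, 0.6751]


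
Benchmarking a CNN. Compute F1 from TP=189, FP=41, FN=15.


Precision = 189/230 = 0.8217
Recall = 189/204 = 0.9265
F1 = 2·P·R/(P+R) = 2·TP/(2·TP+FP+FN) = 378/(378+41+15) = 378/434 = 0.871

0.871


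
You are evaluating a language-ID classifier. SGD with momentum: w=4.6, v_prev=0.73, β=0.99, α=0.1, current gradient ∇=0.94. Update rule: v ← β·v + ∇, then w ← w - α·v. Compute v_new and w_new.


v_new = 0.99·0.73 + 0.94 = 0.7227 + 0.94 = 1.6627
w_new = 4.6 - 0.1·1.6627 = 4.6 - 0.16627 = 4.43373

v_new=1.6627, w_new=4.43373


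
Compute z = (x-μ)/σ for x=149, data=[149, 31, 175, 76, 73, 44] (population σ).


μ = 91.3333, σ = 52.8793
z = (149 - 91.3333)/52.8793 = 1.0905

1.0905


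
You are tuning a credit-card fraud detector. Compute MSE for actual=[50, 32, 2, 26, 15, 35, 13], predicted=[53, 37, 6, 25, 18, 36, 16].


Squared errors: (50-53)²=9, (32-37)²=25, (2-6)²=16, (26-25)²=1, (15-18)²=9, (35-36)²=1, (13-16)²=9
Sum = 70
MSE = 70/7 = 10

10


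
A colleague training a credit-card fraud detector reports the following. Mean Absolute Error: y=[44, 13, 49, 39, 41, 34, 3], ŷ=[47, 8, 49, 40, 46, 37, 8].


Absolute errors: |44-47|=3, |13-8|=5, |49-49|=0, |39-40|=1, |41-46|=5, |34-37|=3, |3-8|=5
Sum = 22
MAE = 22/7 = 22/7

22/7


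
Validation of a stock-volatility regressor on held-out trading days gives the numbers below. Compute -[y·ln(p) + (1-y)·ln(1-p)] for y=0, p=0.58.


BCE = -[y·ln(p) + (1-y)·ln(1-p)]
= -0 - 1·ln(1-0.58)
= -ln(0.42) = 0.8675

0.8675


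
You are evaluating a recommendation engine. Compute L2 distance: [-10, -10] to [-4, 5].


d = √((-10+ 4)² + (-10-5)²)
  = √(36 + 225)
  = √261 = 16.1555

16.1555


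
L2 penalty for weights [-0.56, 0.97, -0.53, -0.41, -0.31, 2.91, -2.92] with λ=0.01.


‖w‖₂² = (-0.56)² + (0.97)² + (-0.53)² + (-0.41)² + (-0.31)² + (2.91)² + (-2.92)²
     = 0.3136 + 0.9409 + 0.2809 + 0.1681 + 0.0961 + 8.4681 + 8.5264
     = 18.7941
λ·‖w‖₂² = 0.01·18.7941 = 0.187941

0.187941


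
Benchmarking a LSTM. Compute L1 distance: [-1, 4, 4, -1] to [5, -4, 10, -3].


d = |-1-5| + |4+ 4| + |4-10| + |-1+ 3|
  = 6 + 8 + 6 + 2
  = 22

22


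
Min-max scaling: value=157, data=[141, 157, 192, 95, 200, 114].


min=95, max=200
(157-95)/(200-95) = 62/105 = 0.5905

0.5905


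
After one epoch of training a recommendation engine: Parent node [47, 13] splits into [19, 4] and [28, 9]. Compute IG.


Parent = [47, 13], H_parent = 0.754
H_left = 0.6666 (n=23), H_right = 0.8004 (n=37)
H_children = (23/60)·0.6666 + (37/60)·0.8004 = 0.7491
IG = 0.754 - 0.7491 = 0.0049

0.0049


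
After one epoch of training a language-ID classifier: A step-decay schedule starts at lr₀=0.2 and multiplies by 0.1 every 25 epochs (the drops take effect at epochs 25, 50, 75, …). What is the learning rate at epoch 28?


n_drops = ⌊28/25⌋ = 1
lr = 0.2·0.1^1 = 0.2·0.1 = 0.02

0.02


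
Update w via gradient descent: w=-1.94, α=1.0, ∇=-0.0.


w_new = w - α·∇
= -1.94 - 1.0·-0.0
= -1.94 - 0
= -1.94

-1.94


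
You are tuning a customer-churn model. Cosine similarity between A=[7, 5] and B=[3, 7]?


A·B = 7·3 + 5·7 = 56
‖A‖ = √74 = 8.6023, ‖B‖ = √58 = 7.6158
cos = 56/(√74·√58) = 56/√4292 = 0.8548

0.8548


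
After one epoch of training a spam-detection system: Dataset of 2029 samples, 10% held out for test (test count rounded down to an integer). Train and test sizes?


Test = ⌊2029·10/100⌋ = 202
Train = 2029 - 202 = 1827

Train: 1827, Test: 202


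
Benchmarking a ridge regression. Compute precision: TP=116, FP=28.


Precision = TP/(TP+FP)
= 116/(116+28)
= 116/144 = 80.56%

80.56%


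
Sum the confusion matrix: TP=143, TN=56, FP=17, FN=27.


Total = TP + TN + FP + FN
= 143 + 56 + 17 + 27
= 243
(Predicted positive: 160, predicted negative: 83)

243


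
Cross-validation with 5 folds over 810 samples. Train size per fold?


Fold size = 810/5 = 162
Training per fold = 810 - 162 = 648

648


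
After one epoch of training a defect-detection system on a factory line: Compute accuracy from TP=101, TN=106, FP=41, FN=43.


Accuracy = (TP+TN)/(TP+TN+FP+FN)
= (101+106)/(291)
= 207/291 = 71.13%

71.13%


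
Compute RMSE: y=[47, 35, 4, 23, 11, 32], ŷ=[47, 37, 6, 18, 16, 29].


MSE = 67/6 = 11.1667
RMSE = √(67/6) = 3.3417

3.3417


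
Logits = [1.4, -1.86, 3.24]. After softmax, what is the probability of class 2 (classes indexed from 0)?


Exponentials: e^1.4=4.0552, e^-1.86=0.1557, e^3.24=25.5337
Sum = 29.7446
Softmax = [0.1363, 0.0052, 0.8584]
p[2] = 25.5337/29.7446 = 0.8584

0.8584


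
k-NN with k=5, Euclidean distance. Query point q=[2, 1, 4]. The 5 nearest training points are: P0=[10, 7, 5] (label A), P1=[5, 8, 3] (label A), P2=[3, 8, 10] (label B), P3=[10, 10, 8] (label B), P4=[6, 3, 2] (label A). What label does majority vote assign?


d(q,P0) = 10.0499  (label A)
d(q,P1) = 7.6811  (label A)
d(q,P2) = 9.2736  (label B)
d(q,P3) = 12.6886  (label B)
d(q,P4) = 4.899  (label A)
Votes: A=3, B=2
Majority → A

A


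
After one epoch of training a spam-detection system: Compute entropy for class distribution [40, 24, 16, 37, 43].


Probabilities: [40/160, 24/160, 16/160, 37/160, 43/160] ≈ [0.25, 0.15, 0.1, 0.2313, 0.2687]
H = -((40/160)·log₂(40/160) + (24/160)·log₂(24/160) + (16/160)·log₂(16/160) + (37/160)·log₂(37/160) + (43/160)·log₂(43/160))
  = 2.2407 bits

2.2407 bits


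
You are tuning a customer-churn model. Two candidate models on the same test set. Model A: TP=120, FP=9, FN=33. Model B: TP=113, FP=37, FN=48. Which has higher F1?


Model A: P=120/129=0.9302, R=120/153=0.7843, F1=2PR/(P+R)=2TP/(2TP+FP+FN)=240/282=0.8511
Model B: P=113/150=0.7533, R=113/161=0.7019, F1=2PR/(P+R)=2TP/(2TP+FP+FN)=226/311=0.7267
0.8511 > 0.7267 → Model A

Model A


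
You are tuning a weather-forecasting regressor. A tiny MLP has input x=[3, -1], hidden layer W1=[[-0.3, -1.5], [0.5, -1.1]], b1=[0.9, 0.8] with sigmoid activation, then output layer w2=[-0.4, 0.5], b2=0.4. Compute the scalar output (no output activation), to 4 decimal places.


z1[0] = (-0.3)·(3) + (-1.5)·(-1) + 0.9 = 1.5
z1[1] = (0.5)·(3) + (-1.1)·(-1) + 0.8 = 3.4
h = sigmoid(z1) = [0.8176, 0.9677]
output = (-0.4)·(0.8176) + (0.5)·(0.9677) + 0.4 = 0.5568

0.5568


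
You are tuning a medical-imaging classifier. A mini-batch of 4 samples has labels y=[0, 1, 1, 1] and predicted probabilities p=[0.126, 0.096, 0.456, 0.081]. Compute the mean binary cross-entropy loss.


L[0] = -ln(1-0.126) = -ln(0.874) = 0.1347
L[1] = -ln(0.096) = 2.3434
L[2] = -ln(0.456) = 0.7853
L[3] = -ln(0.081) = 2.5133
mean = (0.1347 + 2.3434 + 0.7853 + 2.5133)/4 = 1.4442

1.4442


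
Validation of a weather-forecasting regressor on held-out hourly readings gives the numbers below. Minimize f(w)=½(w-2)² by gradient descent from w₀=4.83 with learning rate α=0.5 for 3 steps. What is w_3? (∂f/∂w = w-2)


step 1: grad = 4.83-2 = 2.83; w = 4.83 - 0.5·(2.83) = 3.415
step 2: grad = 3.415-2 = 1.415; w = 3.415 - 0.5·(1.415) = 2.7075
step 3: grad = 2.7075-2 = 0.7075; w = 2.7075 - 0.5·(0.7075) = 2.35375

2.35375


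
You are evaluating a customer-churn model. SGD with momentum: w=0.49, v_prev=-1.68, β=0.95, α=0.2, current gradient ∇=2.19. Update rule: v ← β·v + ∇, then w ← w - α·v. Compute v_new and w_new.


v_new = 0.95·-1.68 + 2.19 = -1.596 + 2.19 = 0.594
w_new = 0.49 - 0.2·0.594 = 0.49 - 0.1188 = 0.3712

v_new=0.594, w_new=0.3712


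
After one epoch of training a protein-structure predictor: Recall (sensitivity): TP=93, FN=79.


Recall = TP/(TP+FN)
= 93/(93+79)
= 93/172 = 54.07%

54.07%


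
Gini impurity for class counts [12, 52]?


Probabilities: [12/64, 52/64] ≈ [0.1875, 0.8125]
Σpᵢ² = (144 + 2704)/64² = 2848/4096
Gini = 1 - Σpᵢ² = 1 - 2848/4096 = 0.3047

0.3047


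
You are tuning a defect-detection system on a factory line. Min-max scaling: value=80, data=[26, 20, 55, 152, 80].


min=20, max=152
(80-20)/(152-20) = 60/132 = 0.4545

0.4545


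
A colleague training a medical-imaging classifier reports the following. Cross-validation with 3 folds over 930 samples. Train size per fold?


Fold size = 930/3 = 310
Training per fold = 930 - 310 = 620

620


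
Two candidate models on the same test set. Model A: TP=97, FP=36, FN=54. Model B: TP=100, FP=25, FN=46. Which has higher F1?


Model A: P=97/133=0.7293, R=97/151=0.6424, F1=2PR/(P+R)=2TP/(2TP+FP+FN)=194/284=0.6831
Model B: P=100/125=0.8, R=100/146=0.6849, F1=2PR/(P+R)=2TP/(2TP+FP+FN)=200/271=0.738
0.6831 < 0.738 → Model B

Model B


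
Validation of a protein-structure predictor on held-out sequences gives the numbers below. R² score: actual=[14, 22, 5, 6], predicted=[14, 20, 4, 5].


ȳ = 11.75
SS_res = Σ(y-ŷ)² = 6
SS_tot = Σ(y-ȳ)² = 188.75
R² = 1 - SS_res/SS_tot = 1 - 0.0318 = 0.9682

0.9682


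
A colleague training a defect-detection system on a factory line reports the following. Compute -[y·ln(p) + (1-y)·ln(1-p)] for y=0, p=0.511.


BCE = -[y·ln(p) + (1-y)·ln(1-p)]
= -0 - 1·ln(1-0.511)
= -ln(0.489) = 0.7154

0.7154


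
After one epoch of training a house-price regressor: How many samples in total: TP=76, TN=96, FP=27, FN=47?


Total = TP + TN + FP + FN
= 76 + 96 + 27 + 47
= 246
(Predicted positive: 103, predicted negative: 143)

246


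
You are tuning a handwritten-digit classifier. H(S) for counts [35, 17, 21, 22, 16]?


Probabilities: [35/111, 17/111, 21/111, 22/111, 16/111] ≈ [0.3153, 0.1532, 0.1892, 0.1982, 0.1441]
H = -((35/111)·log₂(35/111) + (17/111)·log₂(17/111) + (21/111)·log₂(21/111) + (22/111)·log₂(22/111) + (16/111)·log₂(16/111))
  = 2.2597 bits

2.2597 bits


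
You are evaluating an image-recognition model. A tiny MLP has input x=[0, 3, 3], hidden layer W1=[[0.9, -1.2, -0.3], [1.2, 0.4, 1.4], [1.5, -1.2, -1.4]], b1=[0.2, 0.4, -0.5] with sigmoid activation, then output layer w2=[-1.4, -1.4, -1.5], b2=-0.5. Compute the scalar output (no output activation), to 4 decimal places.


z1[0] = (0.9)·(0) + (-1.2)·(3) + (-0.3)·(3) + 0.2 = -4.3
z1[1] = (1.2)·(0) + (0.4)·(3) + (1.4)·(3) + 0.4 = 5.8
z1[2] = (1.5)·(0) + (-1.2)·(3) + (-1.4)·(3) - 0.5 = -8.3
h = sigmoid(z1) = [0.0134, 0.997, 0.0002]
output = (-1.4)·(0.0134) + (-1.4)·(0.997) + (-1.5)·(0.0002) - 0.5 = -1.9149

-1.9149


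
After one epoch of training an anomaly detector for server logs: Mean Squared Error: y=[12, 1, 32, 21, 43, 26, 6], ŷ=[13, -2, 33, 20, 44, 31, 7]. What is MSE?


Squared errors: (12-13)²=1, (1+ 2)²=9, (32-33)²=1, (21-20)²=1, (43-44)²=1, (26-31)²=25, (6-7)²=1
Sum = 39
MSE = 39/7 = 39/7

39/7


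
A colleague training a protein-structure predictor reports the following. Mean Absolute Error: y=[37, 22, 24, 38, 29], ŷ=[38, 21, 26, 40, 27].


Absolute errors: |37-38|=1, |22-21|=1, |24-26|=2, |38-40|=2, |29-27|=2
Sum = 8
MAE = 8/5 = 8/5

8/5


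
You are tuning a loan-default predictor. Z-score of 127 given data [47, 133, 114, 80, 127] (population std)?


μ = 100.2, σ = 32.3197
z = (127 - 100.2)/32.3197 = 0.8292

0.8292


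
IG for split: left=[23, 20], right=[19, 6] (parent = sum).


Parent = [42, 26], H_parent = 0.9597
H_left = 0.9965 (n=43), H_right = 0.795 (n=25)
H_children = (43/68)·0.9965 + (25/68)·0.795 = 0.9224
IG = 0.9597 - 0.9224 = 0.0373

0.0373


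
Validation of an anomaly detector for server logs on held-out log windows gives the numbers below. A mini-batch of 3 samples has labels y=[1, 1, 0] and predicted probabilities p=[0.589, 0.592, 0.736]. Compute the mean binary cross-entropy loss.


L[0] = -ln(0.589) = 0.5293
L[1] = -ln(0.592) = 0.5242
L[2] = -ln(1-0.736) = -ln(0.264) = 1.3318
mean = (0.5293 + 0.5242 + 1.3318)/3 = 0.7951

0.7951


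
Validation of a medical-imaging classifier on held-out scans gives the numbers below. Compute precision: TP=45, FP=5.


Precision = TP/(TP+FP)
= 45/(45+5)
= 45/50 = 90.0%

90.0%


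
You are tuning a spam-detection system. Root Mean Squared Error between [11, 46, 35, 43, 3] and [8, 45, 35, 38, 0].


MSE = 44/5 = 8.8
RMSE = √(44/5) = 2.9665

2.9665


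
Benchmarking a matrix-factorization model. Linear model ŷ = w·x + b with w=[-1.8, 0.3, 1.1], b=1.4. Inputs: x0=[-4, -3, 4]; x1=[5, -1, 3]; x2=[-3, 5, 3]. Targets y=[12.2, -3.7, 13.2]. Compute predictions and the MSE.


ŷ0 = (-1.8)·(-4) + (0.3)·(-3) + (1.1)·(4) + 1.4 = 12.1
ŷ1 = (-1.8)·(5) + (0.3)·(-1) + (1.1)·(3) + 1.4 = -4.6
ŷ2 = (-1.8)·(-3) + (0.3)·(5) + (1.1)·(3) + 1.4 = 11.6
errors² = [0.01, 0.81, 2.56]
MSE = 3.3800/3 = 1.1267

1.1267


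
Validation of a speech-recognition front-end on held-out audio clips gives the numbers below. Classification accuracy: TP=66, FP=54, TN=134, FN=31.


Accuracy = (TP+TN)/(TP+TN+FP+FN)
= (66+134)/(285)
= 200/285 = 70.18%

70.18%


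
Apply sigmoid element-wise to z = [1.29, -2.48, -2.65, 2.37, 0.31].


σ(1.29) = 1/(1+e^-1.29) = 0.7841
σ(-2.48) = 1/(1+e^2.48) = 0.0773
σ(-2.65) = 1/(1+e^2.65) = 0.066
σ(2.37) = 1/(1+e^-2.37) = 0.9145
σ(0.31) = 1/(1+e^-0.31) = 0.5769
result = [0.7841, 0.0773, 0.066, 0.9145, 0.5769]

[0.7841, 0.0773, 0.066, 0.9145, 0.5769]


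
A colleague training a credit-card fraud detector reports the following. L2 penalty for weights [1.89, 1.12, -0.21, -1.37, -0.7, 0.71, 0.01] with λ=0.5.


‖w‖₂² = (1.89)² + (1.12)² + (-0.21)² + (-1.37)² + (-0.7)² + (0.71)² + (0.01)²
     = 3.5721 + 1.2544 + 0.0441 + 1.8769 + 0.49 + 0.5041 + 0.0001
     = 7.7417
λ·‖w‖₂² = 0.5·7.7417 = 3.87085

3.87085


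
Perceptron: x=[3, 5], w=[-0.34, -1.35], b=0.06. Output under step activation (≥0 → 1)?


z = (3)·(-0.34) + (5)·(-1.35) + 0.06
  = -7.71
step(z) = 0 (z<0)

0


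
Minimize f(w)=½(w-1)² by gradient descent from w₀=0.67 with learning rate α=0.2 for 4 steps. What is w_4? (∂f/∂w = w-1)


step 1: grad = 0.67-1 = -0.33; w = 0.67 - 0.2·(-0.33) = 0.736
step 2: grad = 0.736-1 = -0.264; w = 0.736 - 0.2·(-0.264) = 0.7888
step 3: grad = 0.7888-1 = -0.2112; w = 0.7888 - 0.2·(-0.2112) = 0.83104
step 4: grad = 0.83104-1 = -0.16896; w = 0.83104 - 0.2·(-0.16896) = 0.864832

0.864832


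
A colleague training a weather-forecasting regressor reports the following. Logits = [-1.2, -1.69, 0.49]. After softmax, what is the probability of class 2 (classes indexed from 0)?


Exponentials: e^-1.2=0.3012, e^-1.69=0.1845, e^0.49=1.6323
Sum = 2.118
Softmax = [0.1422, 0.0871, 0.7707]
p[2] = 1.6323/2.118 = 0.7707

0.7707


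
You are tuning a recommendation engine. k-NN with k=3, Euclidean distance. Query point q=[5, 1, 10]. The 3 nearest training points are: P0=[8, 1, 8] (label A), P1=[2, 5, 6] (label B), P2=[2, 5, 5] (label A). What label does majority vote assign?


d(q,P0) = 3.6056  (label A)
d(q,P1) = 6.4031  (label B)
d(q,P2) = 7.0711  (label A)
Votes: A=2, B=1
Majority → A

A


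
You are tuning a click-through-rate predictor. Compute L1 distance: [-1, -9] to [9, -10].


d = |-1-9| + |-9+ 10|
  = 10 + 1
  = 11

11


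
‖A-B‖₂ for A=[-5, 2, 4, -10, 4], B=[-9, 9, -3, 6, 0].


d = √((-5+ 9)² + (2-9)² + (4+ 3)² + (-10-6)² + (4-0)²)
  = √(16 + 49 + 49 + 256 + 16)
  = √386 = 19.6469

19.6469


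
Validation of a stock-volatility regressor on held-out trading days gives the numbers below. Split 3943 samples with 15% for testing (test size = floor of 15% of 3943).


Test = ⌊3943·15/100⌋ = 591
Train = 3943 - 591 = 3352

Train: 3352, Test: 591


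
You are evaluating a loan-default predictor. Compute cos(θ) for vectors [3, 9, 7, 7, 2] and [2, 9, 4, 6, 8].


A·B = 3·2 + 9·9 + 7·4 + 7·6 + 2·8 = 173
‖A‖ = √192 = 13.8564, ‖B‖ = √201 = 14.1774
cos = 173/(√192·√201) = 173/√38592 = 0.8806

0.8806


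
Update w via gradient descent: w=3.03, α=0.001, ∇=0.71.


w_new = w - α·∇
= 3.03 - 0.001·0.71
= 3.03 - 0.00071
= 3.02929

3.02929


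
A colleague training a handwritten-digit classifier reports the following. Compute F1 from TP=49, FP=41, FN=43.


Precision = 49/90 = 0.5444
Recall = 49/92 = 0.5326
F1 = 2·P·R/(P+R) = 2·TP/(2·TP+FP+FN) = 98/(98+41+43) = 98/182 = 0.5385

0.5385


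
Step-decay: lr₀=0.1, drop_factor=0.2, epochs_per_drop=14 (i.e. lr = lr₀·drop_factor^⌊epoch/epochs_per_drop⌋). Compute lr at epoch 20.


n_drops = ⌊20/14⌋ = 1
lr = 0.1·0.2^1 = 0.1·0.2 = 0.02

0.02


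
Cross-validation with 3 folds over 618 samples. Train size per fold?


Fold size = 618/3 = 206
Training per fold = 618 - 206 = 412

412


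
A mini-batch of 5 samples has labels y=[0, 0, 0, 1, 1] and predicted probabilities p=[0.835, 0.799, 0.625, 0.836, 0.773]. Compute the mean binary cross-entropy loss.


L[0] = -ln(1-0.835) = -ln(0.165) = 1.8018
L[1] = -ln(1-0.799) = -ln(0.201) = 1.6045
L[2] = -ln(1-0.625) = -ln(0.375) = 0.9808
L[3] = -ln(0.836) = 0.1791
L[4] = -ln(0.773) = 0.2575
mean = (1.8018 + 1.6045 + 0.9808 + 0.1791 + 0.2575)/5 = 0.9647

0.9647


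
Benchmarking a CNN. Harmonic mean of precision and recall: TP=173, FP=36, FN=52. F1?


Precision = 173/209 = 0.8278
Recall = 173/225 = 0.7689
F1 = 2·P·R/(P+R) = 2·TP/(2·TP+FP+FN) = 346/(346+36+52) = 346/434 = 0.7972

0.7972


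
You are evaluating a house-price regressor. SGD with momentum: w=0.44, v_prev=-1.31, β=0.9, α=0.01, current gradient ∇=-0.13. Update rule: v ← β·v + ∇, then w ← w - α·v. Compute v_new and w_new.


v_new = 0.9·-1.31 - 0.13 = -1.179 - 0.13 = -1.309
w_new = 0.44 - 0.01·-1.309 = 0.44 + 0.01309 = 0.45309

v_new=-1.309, w_new=0.45309


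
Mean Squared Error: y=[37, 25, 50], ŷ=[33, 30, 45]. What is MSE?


Squared errors: (37-33)²=16, (25-30)²=25, (50-45)²=25
Sum = 66
MSE = 66/3 = 22

22


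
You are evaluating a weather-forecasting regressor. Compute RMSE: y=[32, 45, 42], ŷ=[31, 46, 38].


MSE = 18/3 = 6
RMSE = √(18/3) = 2.4495

2.4495


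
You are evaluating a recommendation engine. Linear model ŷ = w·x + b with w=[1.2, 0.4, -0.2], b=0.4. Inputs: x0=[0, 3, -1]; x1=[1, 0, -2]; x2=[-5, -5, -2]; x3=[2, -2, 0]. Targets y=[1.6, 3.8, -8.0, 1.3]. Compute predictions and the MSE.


ŷ0 = (1.2)·(0) + (0.4)·(3) + (-0.2)·(-1) + 0.4 = 1.8
ŷ1 = (1.2)·(1) + (0.4)·(0) + (-0.2)·(-2) + 0.4 = 2.0
ŷ2 = (1.2)·(-5) + (0.4)·(-5) + (-0.2)·(-2) + 0.4 = -7.2
ŷ3 = (1.2)·(2) + (0.4)·(-2) + (-0.2)·(0) + 0.4 = 2.0
errors² = [0.04, 3.24, 0.64, 0.49]
MSE = 4.4100/4 = 1.1025

1.1025


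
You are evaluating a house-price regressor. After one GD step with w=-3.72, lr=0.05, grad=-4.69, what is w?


w_new = w - α·∇
= -3.72 - 0.05·-4.69
= -3.72 + 0.2345
= -3.4855

-3.4855


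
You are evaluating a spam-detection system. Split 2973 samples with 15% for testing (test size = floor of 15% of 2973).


Test = ⌊2973·15/100⌋ = 445
Train = 2973 - 445 = 2528

Train: 2528, Test: 445


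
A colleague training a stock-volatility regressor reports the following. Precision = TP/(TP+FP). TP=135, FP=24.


Precision = TP/(TP+FP)
= 135/(135+24)
= 135/159 = 84.91%

84.91%


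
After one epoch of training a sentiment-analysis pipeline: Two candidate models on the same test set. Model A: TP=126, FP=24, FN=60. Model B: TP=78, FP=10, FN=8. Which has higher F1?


Model A: P=126/150=0.84, R=126/186=0.6774, F1=2PR/(P+R)=2TP/(2TP+FP+FN)=252/336=0.75
Model B: P=78/88=0.8864, R=78/86=0.907, F1=2PR/(P+R)=2TP/(2TP+FP+FN)=156/174=0.8966
0.75 < 0.8966 → Model B

Model B


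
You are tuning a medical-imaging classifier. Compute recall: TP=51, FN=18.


Recall = TP/(TP+FN)
= 51/(51+18)
= 51/69 = 73.91%

73.91%


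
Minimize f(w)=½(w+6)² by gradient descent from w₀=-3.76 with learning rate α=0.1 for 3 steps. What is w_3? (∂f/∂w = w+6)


step 1: grad = -3.76+6 = 2.24; w = -3.76 - 0.1·(2.24) = -3.984
step 2: grad = -3.984+6 = 2.016; w = -3.984 - 0.1·(2.016) = -4.1856
step 3: grad = -4.1856+6 = 1.8144; w = -4.1856 - 0.1·(1.8144) = -4.36704

-4.36704


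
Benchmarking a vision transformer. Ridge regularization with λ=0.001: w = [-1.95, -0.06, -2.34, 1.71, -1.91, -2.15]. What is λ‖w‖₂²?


‖w‖₂² = (-1.95)² + (-0.06)² + (-2.34)² + (1.71)² + (-1.91)² + (-2.15)²
     = 3.8025 + 0.0036 + 5.4756 + 2.9241 + 3.6481 + 4.6225
     = 20.4764
λ·‖w‖₂² = 0.001·20.4764 = 0.020476

0.020476


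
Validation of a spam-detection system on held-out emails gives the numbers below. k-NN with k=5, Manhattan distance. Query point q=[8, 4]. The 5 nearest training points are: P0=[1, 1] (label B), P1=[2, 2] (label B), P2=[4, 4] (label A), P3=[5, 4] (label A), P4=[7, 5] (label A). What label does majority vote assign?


d(q,P0) = 10  (label B)
d(q,P1) = 8  (label B)
d(q,P2) = 4  (label A)
d(q,P3) = 3  (label A)
d(q,P4) = 2  (label A)
Votes: A=3, B=2
Majority → A

A


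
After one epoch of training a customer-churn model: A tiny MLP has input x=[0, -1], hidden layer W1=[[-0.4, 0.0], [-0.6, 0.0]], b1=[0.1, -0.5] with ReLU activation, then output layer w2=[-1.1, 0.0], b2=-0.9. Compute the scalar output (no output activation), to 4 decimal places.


z1[0] = (-0.4)·(0) + (0.0)·(-1) + 0.1 = 0.1
z1[1] = (-0.6)·(0) + (0.0)·(-1) - 0.5 = -0.5
h = ReLU(z1) = [0.1, 0.0]
output = (-1.1)·(0.1) + (0.0)·(0.0) - 0.9 = -1.01

-1.01


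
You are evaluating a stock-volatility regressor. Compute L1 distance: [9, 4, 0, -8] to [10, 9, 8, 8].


d = |9-10| + |4-9| + |0-8| + |-8-8|
  = 1 + 5 + 8 + 16
  = 30

30


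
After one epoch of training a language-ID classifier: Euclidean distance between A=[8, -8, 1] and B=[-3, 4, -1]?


d = √((8+ 3)² + (-8-4)² + (1+ 1)²)
  = √(121 + 144 + 4)
  = √269 = 16.4012

16.4012


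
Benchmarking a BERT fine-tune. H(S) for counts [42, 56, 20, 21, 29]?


Probabilities: [42/168, 56/168, 20/168, 21/168, 29/168] ≈ [0.25, 0.3333, 0.119, 0.125, 0.1726]
H = -((42/168)·log₂(42/168) + (56/168)·log₂(56/168) + (20/168)·log₂(20/168) + (21/168)·log₂(21/168) + (29/168)·log₂(29/168))
  = 2.2063 bits

2.2063 bits


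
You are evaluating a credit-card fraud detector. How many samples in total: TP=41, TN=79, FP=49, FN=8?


Total = TP + TN + FP + FN
= 41 + 79 + 49 + 8
= 177
(Predicted positive: 90, predicted negative: 87)

177


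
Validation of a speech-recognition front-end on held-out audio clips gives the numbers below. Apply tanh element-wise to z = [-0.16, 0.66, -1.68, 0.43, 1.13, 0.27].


tanh(-0.16) = -0.1586
tanh(0.66) = 0.5784
tanh(-1.68) = -0.9329
tanh(0.43) = 0.4053
tanh(1.13) = 0.811
tanh(0.27) = 0.2636
result = [-0.1586, 0.5784, -0.9329, 0.4053, 0.811, 0.2636]

[-0.1586, 0.5784, -0.9329, 0.4053, 0.811, 0.2636]


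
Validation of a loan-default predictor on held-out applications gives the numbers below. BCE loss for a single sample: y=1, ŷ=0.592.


BCE = -[y·ln(p) + (1-y)·ln(1-p)]
= -1·ln(0.592) - 0
= -ln(0.592) = 0.5242

0.5242


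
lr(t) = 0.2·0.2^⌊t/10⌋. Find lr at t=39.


n_drops = ⌊39/10⌋ = 3
lr = 0.2·0.2^3 = 0.2·0.008 = 0.0016

0.0016


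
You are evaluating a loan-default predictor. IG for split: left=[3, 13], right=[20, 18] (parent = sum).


Parent = [23, 31], H_parent = 0.9841
H_left = 0.6962 (n=16), H_right = 0.998 (n=38)
H_children = (16/54)·0.6962 + (38/54)·0.998 = 0.9086
IG = 0.9841 - 0.9086 = 0.0755

0.0755


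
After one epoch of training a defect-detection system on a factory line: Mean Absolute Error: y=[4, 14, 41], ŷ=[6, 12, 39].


Absolute errors: |4-6|=2, |14-12|=2, |41-39|=2
Sum = 6
MAE = 6/3 = 2

2


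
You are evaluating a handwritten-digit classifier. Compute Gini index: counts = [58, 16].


Probabilities: [58/74, 16/74] ≈ [0.7838, 0.2162]
Σpᵢ² = (3364 + 256)/74² = 3620/5476
Gini = 1 - Σpᵢ² = 1 - 3620/5476 = 0.3389

0.3389


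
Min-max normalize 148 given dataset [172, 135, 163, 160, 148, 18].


min=18, max=172
(148-18)/(172-18) = 130/154 = 0.8442

0.8442


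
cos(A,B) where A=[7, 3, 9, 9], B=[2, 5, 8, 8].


A·B = 7·2 + 3·5 + 9·8 + 9·8 = 173
‖A‖ = √220 = 14.8324, ‖B‖ = √157 = 12.53
cos = 173/(√220·√157) = 173/√34540 = 0.9309

0.9309


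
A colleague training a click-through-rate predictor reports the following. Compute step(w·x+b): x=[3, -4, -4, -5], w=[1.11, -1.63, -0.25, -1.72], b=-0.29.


z = (3)·(1.11) + (-4)·(-1.63) + (-4)·(-0.25) + (-5)·(-1.72) - 0.29
  = 19.16
step(z) = 1 (z≥0)

1


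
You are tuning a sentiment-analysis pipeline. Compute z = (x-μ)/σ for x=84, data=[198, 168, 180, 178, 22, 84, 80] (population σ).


μ = 130, σ = 62.2805
z = (84 - 130)/62.2805 = -0.7386

-0.7386


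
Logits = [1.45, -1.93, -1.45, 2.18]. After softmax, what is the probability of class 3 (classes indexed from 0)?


Exponentials: e^1.45=4.2631, e^-1.93=0.1451, e^-1.45=0.2346, e^2.18=8.8463
Sum = 13.4891
Softmax = [0.316, 0.0108, 0.0174, 0.6558]
p[3] = 8.8463/13.4891 = 0.6558

0.6558


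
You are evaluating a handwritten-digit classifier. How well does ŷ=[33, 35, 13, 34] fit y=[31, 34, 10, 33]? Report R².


ȳ = 27
SS_res = Σ(y-ŷ)² = 15
SS_tot = Σ(y-ȳ)² = 390
R² = 1 - SS_res/SS_tot = 1 - 0.0385 = 0.9615

0.9615


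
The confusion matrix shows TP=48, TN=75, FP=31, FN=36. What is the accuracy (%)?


Accuracy = (TP+TN)/(TP+TN+FP+FN)
= (48+75)/(190)
= 123/190 = 64.74%

64.74%


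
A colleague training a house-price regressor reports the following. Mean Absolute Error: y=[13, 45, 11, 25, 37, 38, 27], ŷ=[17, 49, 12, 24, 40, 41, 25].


Absolute errors: |13-17|=4, |45-49|=4, |11-12|=1, |25-24|=1, |37-40|=3, |38-41|=3, |27-25|=2
Sum = 18
MAE = 18/7 = 18/7

18/7


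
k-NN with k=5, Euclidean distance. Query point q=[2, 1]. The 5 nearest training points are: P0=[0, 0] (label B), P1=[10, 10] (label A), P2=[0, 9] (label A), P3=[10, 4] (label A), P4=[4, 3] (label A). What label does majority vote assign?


d(q,P0) = 2.2361  (label B)
d(q,P1) = 12.0416  (label A)
d(q,P2) = 8.2462  (label A)
d(q,P3) = 8.544  (label A)
d(q,P4) = 2.8284  (label A)
Votes: A=4, B=1
Majority → A

A


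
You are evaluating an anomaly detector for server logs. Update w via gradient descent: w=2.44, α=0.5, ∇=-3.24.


w_new = w - α·∇
= 2.44 - 0.5·-3.24
= 2.44 + 1.62
= 4.06

4.06
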